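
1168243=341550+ 826693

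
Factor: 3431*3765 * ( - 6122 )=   -  2^1*3^1 * 5^1*47^1*73^1* 251^1* 3061^1 = - 79082251230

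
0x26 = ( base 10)38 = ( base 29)19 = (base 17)24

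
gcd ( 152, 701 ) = 1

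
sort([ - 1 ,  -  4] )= [  -  4,  -  1]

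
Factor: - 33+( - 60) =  - 3^1*31^1 = - 93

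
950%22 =4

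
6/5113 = 6/5113 = 0.00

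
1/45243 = 1/45243=0.00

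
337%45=22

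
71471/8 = 8933 + 7/8 = 8933.88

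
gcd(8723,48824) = 1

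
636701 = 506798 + 129903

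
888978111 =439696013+449282098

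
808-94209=-93401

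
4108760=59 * 69640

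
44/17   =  44/17=2.59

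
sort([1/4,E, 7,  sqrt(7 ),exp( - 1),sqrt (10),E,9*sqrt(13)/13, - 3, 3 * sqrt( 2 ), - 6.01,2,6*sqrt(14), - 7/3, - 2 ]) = [-6.01,-3, - 7/3,-2,1/4,exp(  -  1), 2,9*sqrt(13 ) /13,sqrt(7),E,E,sqrt(10 ), 3*sqrt( 2),7,  6*sqrt( 14 )]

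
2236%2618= 2236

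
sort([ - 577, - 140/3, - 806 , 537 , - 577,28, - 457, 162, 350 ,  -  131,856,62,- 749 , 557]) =[ - 806, - 749, - 577, - 577,-457, - 131,  -  140/3, 28, 62, 162, 350 , 537, 557,856]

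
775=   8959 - 8184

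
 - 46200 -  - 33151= - 13049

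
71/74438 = 71/74438 = 0.00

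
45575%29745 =15830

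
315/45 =7 =7.00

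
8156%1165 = 1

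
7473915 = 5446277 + 2027638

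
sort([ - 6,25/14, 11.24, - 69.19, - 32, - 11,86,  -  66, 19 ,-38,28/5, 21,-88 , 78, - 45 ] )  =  [ - 88,-69.19, - 66, - 45 , - 38, - 32, - 11, - 6,25/14,28/5, 11.24,19 , 21, 78,86]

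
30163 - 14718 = 15445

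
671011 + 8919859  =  9590870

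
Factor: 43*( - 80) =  - 2^4*5^1 *43^1  =  - 3440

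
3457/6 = 576 + 1/6= 576.17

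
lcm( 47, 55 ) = 2585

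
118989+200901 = 319890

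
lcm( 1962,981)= 1962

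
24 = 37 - 13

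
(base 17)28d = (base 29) P2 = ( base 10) 727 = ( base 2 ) 1011010111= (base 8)1327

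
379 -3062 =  - 2683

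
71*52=3692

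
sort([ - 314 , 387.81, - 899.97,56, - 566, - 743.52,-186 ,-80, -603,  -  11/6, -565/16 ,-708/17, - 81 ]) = [-899.97, - 743.52,-603,  -  566, -314, - 186, - 81,- 80, - 708/17,-565/16, - 11/6, 56, 387.81 ]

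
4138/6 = 689 + 2/3= 689.67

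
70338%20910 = 7608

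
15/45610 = 3/9122=0.00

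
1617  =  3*539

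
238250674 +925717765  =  1163968439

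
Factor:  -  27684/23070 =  - 2^1*3^1*5^( - 1) = - 6/5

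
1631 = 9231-7600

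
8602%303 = 118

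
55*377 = 20735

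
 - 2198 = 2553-4751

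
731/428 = 1 + 303/428=1.71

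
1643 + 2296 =3939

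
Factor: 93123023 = 7^1 * 13303289^1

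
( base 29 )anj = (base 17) 1e81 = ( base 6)110040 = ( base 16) 2388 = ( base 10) 9096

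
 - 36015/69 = -522+ 1/23 =-  521.96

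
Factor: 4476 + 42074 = 2^1  *  5^2*7^2 * 19^1 = 46550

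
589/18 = 589/18  =  32.72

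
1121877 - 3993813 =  - 2871936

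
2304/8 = 288 = 288.00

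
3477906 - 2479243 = 998663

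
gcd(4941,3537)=27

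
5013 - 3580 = 1433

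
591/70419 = 197/23473= 0.01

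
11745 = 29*405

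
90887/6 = 15147 + 5/6 = 15147.83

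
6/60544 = 3/30272 = 0.00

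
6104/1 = 6104 = 6104.00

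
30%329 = 30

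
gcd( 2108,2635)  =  527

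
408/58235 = 408/58235= 0.01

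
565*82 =46330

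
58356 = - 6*(-9726)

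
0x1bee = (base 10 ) 7150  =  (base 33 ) 6im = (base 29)8EG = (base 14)286A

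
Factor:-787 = - 787^1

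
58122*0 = 0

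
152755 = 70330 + 82425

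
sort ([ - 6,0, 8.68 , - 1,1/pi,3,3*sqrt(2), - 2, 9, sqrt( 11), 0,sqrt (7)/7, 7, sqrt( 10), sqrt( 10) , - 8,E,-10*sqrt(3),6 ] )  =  [-10* sqrt( 3), - 8,  -  6,- 2, -1, 0, 0 , 1/pi, sqrt( 7)/7, E,3, sqrt(10),sqrt( 10), sqrt(11 ), 3*sqrt( 2),6, 7, 8.68,9]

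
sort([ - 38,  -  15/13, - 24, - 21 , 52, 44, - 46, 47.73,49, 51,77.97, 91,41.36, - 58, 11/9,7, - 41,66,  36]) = [ - 58, - 46, - 41, - 38 , - 24, - 21,-15/13, 11/9, 7,36, 41.36, 44, 47.73, 49, 51,52, 66,77.97, 91] 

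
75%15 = 0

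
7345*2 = 14690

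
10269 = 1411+8858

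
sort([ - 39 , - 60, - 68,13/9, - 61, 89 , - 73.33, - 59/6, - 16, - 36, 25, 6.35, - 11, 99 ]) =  [ - 73.33, - 68,  -  61, - 60, - 39,  -  36, - 16  , - 11, - 59/6, 13/9, 6.35,  25, 89, 99 ] 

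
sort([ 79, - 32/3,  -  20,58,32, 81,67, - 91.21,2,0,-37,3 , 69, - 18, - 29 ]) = [ - 91.21, - 37,  -  29 , - 20 , - 18, - 32/3,0,2,3, 32, 58,67,69,79, 81 ] 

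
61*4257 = 259677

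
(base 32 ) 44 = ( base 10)132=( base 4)2010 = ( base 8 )204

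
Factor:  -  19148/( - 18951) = 2^2 * 3^( - 1)*4787^1 *6317^(-1 )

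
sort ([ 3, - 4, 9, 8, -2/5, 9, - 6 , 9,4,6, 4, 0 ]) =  [ - 6, -4,-2/5,0,3,4, 4,  6, 8, 9, 9 , 9 ]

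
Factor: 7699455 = 3^5* 5^1 * 6337^1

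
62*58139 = 3604618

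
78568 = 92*854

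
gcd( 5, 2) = 1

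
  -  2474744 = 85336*(-29 ) 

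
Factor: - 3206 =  - 2^1*7^1 *229^1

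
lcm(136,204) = 408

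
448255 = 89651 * 5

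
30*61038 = 1831140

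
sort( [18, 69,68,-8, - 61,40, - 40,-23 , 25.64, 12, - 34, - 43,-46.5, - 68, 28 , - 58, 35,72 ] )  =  [ - 68, - 61, - 58,- 46.5, - 43, - 40,  -  34 , - 23, - 8,12, 18, 25.64,28, 35, 40, 68, 69 , 72 ]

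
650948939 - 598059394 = 52889545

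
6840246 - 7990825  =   - 1150579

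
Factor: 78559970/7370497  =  2^1 * 5^1*79^1*277^1*359^1*  463^( - 1)*  15919^(- 1 ) 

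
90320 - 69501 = 20819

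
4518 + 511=5029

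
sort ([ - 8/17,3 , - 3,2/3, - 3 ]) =[ - 3, - 3, - 8/17 , 2/3, 3 ] 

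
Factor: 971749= 139^1 * 6991^1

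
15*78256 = 1173840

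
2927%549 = 182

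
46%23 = 0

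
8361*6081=50843241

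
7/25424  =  1/3632  =  0.00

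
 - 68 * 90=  - 6120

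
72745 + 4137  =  76882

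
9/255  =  3/85 = 0.04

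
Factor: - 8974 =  - 2^1 * 7^1*641^1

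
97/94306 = 97/94306 = 0.00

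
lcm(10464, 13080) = 52320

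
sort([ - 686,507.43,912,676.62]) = [ -686, 507.43,676.62,912 ]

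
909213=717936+191277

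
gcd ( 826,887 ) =1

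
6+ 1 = 7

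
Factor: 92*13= 1196 = 2^2 * 13^1*23^1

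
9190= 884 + 8306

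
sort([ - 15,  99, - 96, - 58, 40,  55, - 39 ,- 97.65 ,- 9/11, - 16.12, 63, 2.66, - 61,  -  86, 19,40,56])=[ - 97.65,  -  96, - 86, - 61,-58, - 39, - 16.12, - 15, - 9/11 , 2.66,19,  40  ,  40,55,56, 63,99]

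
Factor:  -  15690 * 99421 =-1559915490 = - 2^1* 3^1* 5^1*7^2  *523^1*2029^1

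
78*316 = 24648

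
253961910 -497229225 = - 243267315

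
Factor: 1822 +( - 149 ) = 7^1 * 239^1 = 1673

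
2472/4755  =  824/1585 = 0.52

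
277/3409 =277/3409 = 0.08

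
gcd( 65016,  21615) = 3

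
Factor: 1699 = 1699^1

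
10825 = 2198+8627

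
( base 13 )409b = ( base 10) 8916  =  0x22D4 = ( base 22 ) i96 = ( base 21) k4c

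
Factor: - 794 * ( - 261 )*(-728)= - 2^4*3^2*7^1*13^1*29^1*397^1 = -150866352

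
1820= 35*52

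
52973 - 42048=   10925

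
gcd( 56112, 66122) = 14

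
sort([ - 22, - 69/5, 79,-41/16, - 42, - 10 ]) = [ - 42, - 22, - 69/5,  -  10, - 41/16,79] 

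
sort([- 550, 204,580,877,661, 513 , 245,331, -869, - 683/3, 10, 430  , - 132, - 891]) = [ - 891,-869, - 550, - 683/3, - 132 , 10, 204,245,331,430 , 513, 580,  661, 877]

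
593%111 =38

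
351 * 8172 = 2868372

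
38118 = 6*6353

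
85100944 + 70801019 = 155901963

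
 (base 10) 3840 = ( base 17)D4F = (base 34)3AW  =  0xf00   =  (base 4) 330000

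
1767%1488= 279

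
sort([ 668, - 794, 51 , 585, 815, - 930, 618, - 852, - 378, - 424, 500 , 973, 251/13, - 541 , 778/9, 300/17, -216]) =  [ - 930 , - 852 , - 794, - 541, - 424, - 378,  -  216,300/17, 251/13,51, 778/9, 500,585,618, 668, 815, 973 ]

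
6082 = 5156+926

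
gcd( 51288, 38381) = 1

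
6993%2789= 1415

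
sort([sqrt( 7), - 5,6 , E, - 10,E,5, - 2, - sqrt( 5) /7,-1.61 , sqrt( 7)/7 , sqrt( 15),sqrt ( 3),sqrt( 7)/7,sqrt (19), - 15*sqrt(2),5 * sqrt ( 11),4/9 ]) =[  -  15*sqrt( 2), - 10, - 5, - 2, - 1.61,  -  sqrt ( 5) /7,sqrt ( 7)/7,sqrt(7)/7 , 4/9,sqrt(3),sqrt (7)  ,  E,  E,sqrt( 15 ),sqrt(19) , 5,6,5*sqrt( 11)]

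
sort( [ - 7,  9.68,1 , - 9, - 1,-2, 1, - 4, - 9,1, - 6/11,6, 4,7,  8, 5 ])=[ - 9,-9, - 7  ,  -  4, - 2, -1, - 6/11, 1, 1, 1, 4, 5 , 6, 7, 8, 9.68 ] 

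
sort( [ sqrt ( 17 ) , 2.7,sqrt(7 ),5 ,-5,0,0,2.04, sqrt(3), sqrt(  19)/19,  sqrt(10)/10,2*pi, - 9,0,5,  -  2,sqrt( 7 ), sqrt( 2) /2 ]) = [- 9, - 5, - 2,0,  0, 0, sqrt( 19)/19, sqrt(10)/10 , sqrt( 2 )/2,sqrt(3),2.04 , sqrt(7 ),  sqrt( 7),2.7,sqrt( 17 ),5,5, 2 * pi ]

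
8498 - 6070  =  2428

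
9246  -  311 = 8935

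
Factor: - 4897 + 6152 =1255 = 5^1*251^1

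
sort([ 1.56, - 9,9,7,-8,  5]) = [ - 9, - 8,1.56, 5, 7,  9]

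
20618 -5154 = 15464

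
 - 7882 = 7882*( - 1)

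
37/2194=37/2194 = 0.02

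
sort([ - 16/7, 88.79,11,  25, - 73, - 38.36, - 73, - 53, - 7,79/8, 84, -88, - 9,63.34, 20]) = [ - 88 , - 73, - 73,-53 ,-38.36, - 9,-7, - 16/7 , 79/8  ,  11, 20,  25, 63.34, 84,88.79 ] 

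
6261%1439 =505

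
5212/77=67 + 53/77 = 67.69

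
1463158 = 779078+684080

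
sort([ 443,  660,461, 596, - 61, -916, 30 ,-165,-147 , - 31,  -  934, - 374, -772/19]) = [  -  934,-916, - 374,-165,-147,-61,-772/19, - 31, 30, 443, 461, 596,660]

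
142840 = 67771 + 75069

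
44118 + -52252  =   - 8134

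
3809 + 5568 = 9377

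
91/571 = 91/571 = 0.16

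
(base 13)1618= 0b110010100000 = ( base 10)3232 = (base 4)302200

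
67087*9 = 603783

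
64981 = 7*9283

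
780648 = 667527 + 113121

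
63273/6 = 10545 + 1/2 =10545.50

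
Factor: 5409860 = 2^2*5^1*270493^1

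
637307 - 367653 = 269654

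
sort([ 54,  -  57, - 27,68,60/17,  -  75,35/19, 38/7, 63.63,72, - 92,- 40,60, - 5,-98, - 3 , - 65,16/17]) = [  -  98, - 92, -75, - 65, - 57, - 40, - 27,-5,  -  3,16/17, 35/19, 60/17, 38/7, 54, 60, 63.63, 68,72]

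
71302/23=3100 + 2/23 = 3100.09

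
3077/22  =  3077/22= 139.86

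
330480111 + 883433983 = 1213914094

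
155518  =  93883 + 61635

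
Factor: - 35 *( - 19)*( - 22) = -14630 = - 2^1*5^1 * 7^1*11^1 * 19^1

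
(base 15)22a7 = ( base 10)7357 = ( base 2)1110010111101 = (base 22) f49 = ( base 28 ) 9al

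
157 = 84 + 73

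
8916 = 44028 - 35112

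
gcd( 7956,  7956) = 7956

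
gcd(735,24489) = 3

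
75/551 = 75/551 = 0.14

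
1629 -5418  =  -3789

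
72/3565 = 72/3565 =0.02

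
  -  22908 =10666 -33574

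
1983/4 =495 + 3/4 = 495.75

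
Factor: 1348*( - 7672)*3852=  - 39836829312 = -2^7*3^2 * 7^1 * 107^1*137^1 * 337^1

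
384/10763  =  384/10763 = 0.04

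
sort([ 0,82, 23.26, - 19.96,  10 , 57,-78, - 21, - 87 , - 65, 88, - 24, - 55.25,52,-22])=[ - 87,-78, - 65,-55.25,-24, - 22, - 21,-19.96, 0,10, 23.26 , 52,57, 82,88 ]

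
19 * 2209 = 41971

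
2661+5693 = 8354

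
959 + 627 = 1586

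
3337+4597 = 7934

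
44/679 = 44/679 = 0.06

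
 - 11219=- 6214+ - 5005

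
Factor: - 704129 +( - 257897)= - 2^1*13^1*  163^1*  227^1 =- 962026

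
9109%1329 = 1135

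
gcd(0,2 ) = 2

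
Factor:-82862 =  - 2^1*13^1*3187^1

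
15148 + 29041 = 44189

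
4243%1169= 736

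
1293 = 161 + 1132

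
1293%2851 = 1293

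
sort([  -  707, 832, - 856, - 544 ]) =[  -  856, - 707, - 544, 832 ] 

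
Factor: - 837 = - 3^3*31^1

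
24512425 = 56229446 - 31717021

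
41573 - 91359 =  - 49786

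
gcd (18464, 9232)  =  9232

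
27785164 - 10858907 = 16926257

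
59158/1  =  59158 = 59158.00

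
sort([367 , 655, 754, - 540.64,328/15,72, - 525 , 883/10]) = [ - 540.64, - 525, 328/15, 72, 883/10, 367, 655,754]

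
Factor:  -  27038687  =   - 13^1 * 17^1*122347^1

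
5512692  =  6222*886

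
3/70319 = 3/70319= 0.00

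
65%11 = 10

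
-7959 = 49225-57184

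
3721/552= 3721/552 = 6.74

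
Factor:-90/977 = -2^1*3^2*5^1*977^(-1)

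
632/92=6+20/23 =6.87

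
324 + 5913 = 6237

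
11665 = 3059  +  8606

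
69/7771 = 69/7771 = 0.01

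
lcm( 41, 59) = 2419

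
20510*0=0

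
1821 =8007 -6186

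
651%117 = 66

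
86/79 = 86/79 = 1.09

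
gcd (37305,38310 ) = 15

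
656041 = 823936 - 167895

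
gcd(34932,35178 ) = 246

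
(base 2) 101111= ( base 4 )233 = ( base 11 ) 43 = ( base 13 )38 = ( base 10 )47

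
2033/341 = 5 + 328/341 =5.96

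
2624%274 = 158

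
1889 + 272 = 2161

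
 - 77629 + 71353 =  - 6276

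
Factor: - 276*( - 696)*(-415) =  -  79719840 = - 2^5 * 3^2* 5^1*23^1*29^1* 83^1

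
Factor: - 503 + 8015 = 2^3*3^1*313^1=7512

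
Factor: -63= - 3^2 *7^1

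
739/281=2 + 177/281 = 2.63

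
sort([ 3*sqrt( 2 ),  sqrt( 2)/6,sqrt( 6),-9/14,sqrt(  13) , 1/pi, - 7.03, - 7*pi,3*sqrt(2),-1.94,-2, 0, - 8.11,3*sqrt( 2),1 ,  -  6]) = [ - 7*pi, - 8.11, - 7.03, - 6, - 2, - 1.94  , - 9/14, 0,sqrt( 2) /6,1/pi,1,sqrt( 6 ),sqrt( 13 ),3*sqrt( 2 ), 3*sqrt( 2 ), 3*sqrt( 2)]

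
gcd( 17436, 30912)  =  12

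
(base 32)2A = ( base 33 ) 28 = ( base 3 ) 2202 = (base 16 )4a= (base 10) 74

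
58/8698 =29/4349 = 0.01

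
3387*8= 27096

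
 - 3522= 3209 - 6731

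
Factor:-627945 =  - 3^1 * 5^1 * 41863^1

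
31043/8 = 3880+3/8 = 3880.38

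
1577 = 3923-2346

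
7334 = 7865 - 531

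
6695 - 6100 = 595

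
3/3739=3/3739   =  0.00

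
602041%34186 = 20879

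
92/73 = 92/73 = 1.26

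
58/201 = 58/201 = 0.29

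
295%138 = 19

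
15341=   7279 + 8062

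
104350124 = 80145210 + 24204914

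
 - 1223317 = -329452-893865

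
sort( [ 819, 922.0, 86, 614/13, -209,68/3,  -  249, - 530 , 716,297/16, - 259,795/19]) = [-530,-259, - 249, - 209,297/16, 68/3, 795/19, 614/13, 86,716, 819, 922.0 ]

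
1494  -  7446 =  - 5952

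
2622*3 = 7866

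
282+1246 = 1528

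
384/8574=64/1429 = 0.04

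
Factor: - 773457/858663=  -  257819/286221  =  - 3^( - 1)*13^( - 1) * 41^(- 1)*179^( - 1 )*311^1*829^1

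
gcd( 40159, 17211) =5737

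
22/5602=11/2801 = 0.00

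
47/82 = 47/82 =0.57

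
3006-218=2788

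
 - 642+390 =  - 252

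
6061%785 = 566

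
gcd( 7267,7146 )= 1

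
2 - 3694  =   - 3692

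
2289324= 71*32244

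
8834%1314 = 950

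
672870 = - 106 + 672976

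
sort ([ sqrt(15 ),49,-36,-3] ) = [-36, - 3, sqrt( 15),49] 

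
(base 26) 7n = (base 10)205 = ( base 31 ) 6j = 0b11001101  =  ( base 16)cd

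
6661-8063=-1402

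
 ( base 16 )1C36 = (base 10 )7222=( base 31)7FU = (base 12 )421A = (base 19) 1102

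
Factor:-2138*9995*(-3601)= 76950885310= 2^1*5^1*13^1 * 277^1*1069^1 * 1999^1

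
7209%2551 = 2107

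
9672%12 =0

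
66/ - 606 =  - 1 + 90/101 = - 0.11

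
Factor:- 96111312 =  - 2^4 * 3^1*11^1*182029^1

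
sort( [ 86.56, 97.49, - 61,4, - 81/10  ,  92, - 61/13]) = [-61,-81/10, - 61/13,4, 86.56,92,97.49]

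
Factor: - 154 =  - 2^1*7^1*11^1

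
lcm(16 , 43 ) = 688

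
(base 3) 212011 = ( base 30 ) KP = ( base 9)764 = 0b1001110001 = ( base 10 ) 625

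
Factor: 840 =2^3*3^1*5^1*7^1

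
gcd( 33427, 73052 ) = 1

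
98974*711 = 70370514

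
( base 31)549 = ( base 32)4qa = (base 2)1001101001010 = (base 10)4938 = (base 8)11512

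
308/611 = 308/611=0.50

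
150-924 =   -  774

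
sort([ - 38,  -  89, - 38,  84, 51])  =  [ - 89,-38 , - 38, 51,84 ]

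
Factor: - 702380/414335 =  - 812/479 = - 2^2*7^1*29^1*479^(-1 ) 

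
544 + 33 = 577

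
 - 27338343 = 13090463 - 40428806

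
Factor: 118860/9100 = 3^1 * 5^( - 1)*13^( - 1 ) * 283^1 =849/65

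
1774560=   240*7394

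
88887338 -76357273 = 12530065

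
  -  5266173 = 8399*(- 627 )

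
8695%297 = 82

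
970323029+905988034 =1876311063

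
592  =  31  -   - 561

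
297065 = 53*5605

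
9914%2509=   2387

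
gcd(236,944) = 236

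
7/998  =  7/998 = 0.01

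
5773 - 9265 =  - 3492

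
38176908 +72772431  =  110949339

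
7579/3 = 7579/3 = 2526.33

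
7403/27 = 274  +  5/27 =274.19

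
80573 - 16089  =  64484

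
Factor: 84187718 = 2^1*2879^1*14621^1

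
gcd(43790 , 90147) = 151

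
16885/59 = 286 + 11/59 = 286.19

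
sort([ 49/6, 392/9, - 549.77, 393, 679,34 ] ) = [ - 549.77,49/6, 34,392/9, 393, 679] 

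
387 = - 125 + 512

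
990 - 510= 480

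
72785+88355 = 161140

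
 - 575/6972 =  - 575/6972 = - 0.08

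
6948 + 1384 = 8332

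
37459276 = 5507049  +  31952227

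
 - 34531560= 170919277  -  205450837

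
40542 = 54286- 13744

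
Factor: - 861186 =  - 2^1*3^1*17^1*8443^1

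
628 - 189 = 439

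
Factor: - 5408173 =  - 53^1*67^1*1523^1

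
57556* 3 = 172668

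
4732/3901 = 1 + 831/3901 = 1.21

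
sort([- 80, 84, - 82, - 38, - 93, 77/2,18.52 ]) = [ - 93,-82, -80, - 38, 18.52 , 77/2,  84]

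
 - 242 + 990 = 748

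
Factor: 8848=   2^4*7^1*79^1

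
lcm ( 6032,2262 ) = 18096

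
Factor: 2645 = 5^1*23^2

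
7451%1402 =441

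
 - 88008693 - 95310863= - 183319556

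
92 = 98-6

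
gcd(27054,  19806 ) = 6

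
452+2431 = 2883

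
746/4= 186 + 1/2 = 186.50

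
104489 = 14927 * 7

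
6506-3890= 2616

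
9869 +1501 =11370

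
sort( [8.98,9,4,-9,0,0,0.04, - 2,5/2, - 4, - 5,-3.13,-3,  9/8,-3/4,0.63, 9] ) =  [-9,- 5, - 4, - 3.13,-3, - 2,  -  3/4, 0,0 , 0.04, 0.63,9/8,5/2,4,8.98, 9,9 ] 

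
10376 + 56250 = 66626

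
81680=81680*1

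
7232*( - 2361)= - 17074752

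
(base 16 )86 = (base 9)158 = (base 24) 5e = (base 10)134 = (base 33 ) 42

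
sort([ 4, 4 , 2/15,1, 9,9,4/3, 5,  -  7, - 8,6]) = [-8,-7,2/15,1,4/3,4 , 4,5,6, 9,9 ] 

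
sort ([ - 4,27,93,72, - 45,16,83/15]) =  [-45,-4,83/15, 16,27,72,93 ]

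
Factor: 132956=2^2*43^1 *773^1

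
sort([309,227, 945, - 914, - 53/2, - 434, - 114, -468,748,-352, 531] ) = [ - 914, - 468 , - 434, - 352, - 114, - 53/2,  227, 309, 531, 748 , 945]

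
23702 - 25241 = - 1539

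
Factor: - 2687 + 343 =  - 2^3 * 293^1 = - 2344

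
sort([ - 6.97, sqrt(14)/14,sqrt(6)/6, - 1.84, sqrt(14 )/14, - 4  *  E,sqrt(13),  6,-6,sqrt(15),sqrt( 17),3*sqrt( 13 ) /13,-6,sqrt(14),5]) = [ - 4 * E,- 6.97, - 6, - 6, - 1.84, sqrt( 14 )/14,sqrt( 14 ) /14, sqrt ( 6)/6,3 * sqrt(13)/13,sqrt(13 ) , sqrt( 14 ) , sqrt(15 ),sqrt( 17) , 5,6] 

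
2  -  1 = 1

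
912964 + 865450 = 1778414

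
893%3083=893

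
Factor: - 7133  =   - 7^1 * 1019^1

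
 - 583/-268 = 583/268 = 2.18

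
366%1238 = 366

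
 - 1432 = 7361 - 8793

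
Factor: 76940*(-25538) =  - 1964893720 = -2^3 *5^1  *113^2 *3847^1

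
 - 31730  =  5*(  -  6346 ) 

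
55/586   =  55/586  =  0.09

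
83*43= 3569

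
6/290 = 3/145 = 0.02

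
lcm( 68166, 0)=0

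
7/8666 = 1/1238 = 0.00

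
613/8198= 613/8198 = 0.07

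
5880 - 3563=2317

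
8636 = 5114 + 3522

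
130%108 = 22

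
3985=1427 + 2558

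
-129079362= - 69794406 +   -  59284956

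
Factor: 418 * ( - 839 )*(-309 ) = 108366918=2^1 * 3^1*11^1*19^1*103^1*839^1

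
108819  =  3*36273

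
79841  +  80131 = 159972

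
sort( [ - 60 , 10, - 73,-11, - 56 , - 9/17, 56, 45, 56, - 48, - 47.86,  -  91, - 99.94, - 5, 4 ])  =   [ - 99.94, - 91, - 73 , - 60, -56, - 48,-47.86, - 11, - 5, - 9/17,4, 10,  45, 56, 56 ]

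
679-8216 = -7537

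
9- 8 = 1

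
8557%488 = 261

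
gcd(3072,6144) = 3072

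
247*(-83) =- 20501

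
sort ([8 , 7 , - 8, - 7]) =[ - 8, - 7 , 7,  8 ]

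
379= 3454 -3075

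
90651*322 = 29189622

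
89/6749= 89/6749 = 0.01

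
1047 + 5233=6280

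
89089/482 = 89089/482 = 184.83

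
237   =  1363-1126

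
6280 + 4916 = 11196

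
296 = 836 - 540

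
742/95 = 7 + 77/95 = 7.81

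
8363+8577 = 16940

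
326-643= - 317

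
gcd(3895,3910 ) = 5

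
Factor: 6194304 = 2^7*3^2*19^1*283^1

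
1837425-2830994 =-993569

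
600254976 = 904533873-304278897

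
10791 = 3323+7468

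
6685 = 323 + 6362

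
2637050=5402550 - 2765500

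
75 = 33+42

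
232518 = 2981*78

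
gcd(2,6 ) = 2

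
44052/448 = 11013/112 = 98.33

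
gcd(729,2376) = 27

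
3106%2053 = 1053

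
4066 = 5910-1844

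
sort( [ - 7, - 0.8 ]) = [-7, - 0.8]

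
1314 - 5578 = -4264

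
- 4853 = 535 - 5388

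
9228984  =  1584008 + 7644976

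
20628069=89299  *231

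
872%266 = 74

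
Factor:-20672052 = -2^2*3^1*257^1*6703^1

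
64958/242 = 32479/121  =  268.42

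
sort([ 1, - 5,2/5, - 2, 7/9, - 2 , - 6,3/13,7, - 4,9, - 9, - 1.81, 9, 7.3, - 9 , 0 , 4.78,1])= [ - 9, - 9, - 6, - 5,  -  4,  -  2, - 2, - 1.81,0, 3/13, 2/5 , 7/9, 1 , 1, 4.78, 7, 7.3, 9, 9 ] 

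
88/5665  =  8/515  =  0.02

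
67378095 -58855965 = 8522130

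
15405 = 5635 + 9770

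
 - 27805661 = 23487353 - 51293014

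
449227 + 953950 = 1403177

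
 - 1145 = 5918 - 7063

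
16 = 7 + 9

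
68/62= 34/31  =  1.10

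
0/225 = 0 = 0.00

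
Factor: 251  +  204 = 455 = 5^1*7^1*13^1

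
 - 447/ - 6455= 447/6455 = 0.07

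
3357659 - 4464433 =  - 1106774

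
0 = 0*3302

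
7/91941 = 7/91941 = 0.00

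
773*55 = 42515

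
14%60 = 14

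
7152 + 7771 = 14923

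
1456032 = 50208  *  29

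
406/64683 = 406/64683= 0.01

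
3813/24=1271/8  =  158.88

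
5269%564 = 193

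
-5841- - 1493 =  - 4348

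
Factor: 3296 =2^5*103^1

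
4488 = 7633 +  - 3145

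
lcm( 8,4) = 8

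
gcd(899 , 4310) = 1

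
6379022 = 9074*703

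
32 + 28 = 60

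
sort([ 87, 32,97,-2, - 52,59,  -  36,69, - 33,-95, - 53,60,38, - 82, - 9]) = [-95,-82, - 53, - 52, - 36, - 33, - 9, -2,32,38,59, 60,69,87, 97] 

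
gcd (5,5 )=5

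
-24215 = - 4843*5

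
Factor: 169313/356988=2^( - 2)*3^( - 1)*71^( - 1)*419^ ( - 1)*169313^1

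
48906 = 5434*9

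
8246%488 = 438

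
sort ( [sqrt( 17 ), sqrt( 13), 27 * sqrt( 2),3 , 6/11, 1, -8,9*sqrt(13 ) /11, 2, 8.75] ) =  [  -  8,6/11,1,2,9*sqrt(13 ) /11,3, sqrt(13), sqrt( 17),8.75,27*sqrt(2 ) ] 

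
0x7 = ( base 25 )7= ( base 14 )7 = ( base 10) 7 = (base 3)21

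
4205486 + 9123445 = 13328931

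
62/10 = 31/5 = 6.20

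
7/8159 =7/8159= 0.00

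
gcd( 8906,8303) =1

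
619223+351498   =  970721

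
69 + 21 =90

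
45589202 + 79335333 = 124924535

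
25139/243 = 103  +  110/243 = 103.45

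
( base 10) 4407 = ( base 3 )20001020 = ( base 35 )3KW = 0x1137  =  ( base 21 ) 9KI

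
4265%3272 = 993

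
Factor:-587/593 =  - 587^1*593^ ( - 1)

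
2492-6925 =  - 4433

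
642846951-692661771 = -49814820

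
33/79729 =33/79729 = 0.00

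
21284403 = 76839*277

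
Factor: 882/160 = 441/80= 2^( - 4)*3^2*5^( - 1 ) * 7^2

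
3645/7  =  3645/7=520.71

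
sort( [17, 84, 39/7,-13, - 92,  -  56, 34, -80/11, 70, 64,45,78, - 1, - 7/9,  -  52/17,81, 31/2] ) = [ - 92, - 56, - 13, - 80/11,- 52/17, - 1, - 7/9, 39/7, 31/2,17, 34,45,64, 70, 78,  81, 84 ]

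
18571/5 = 3714 + 1/5 = 3714.20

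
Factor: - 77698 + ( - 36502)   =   - 2^3*5^2*571^1= -114200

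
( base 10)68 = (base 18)3E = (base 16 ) 44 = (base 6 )152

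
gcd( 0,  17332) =17332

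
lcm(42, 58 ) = 1218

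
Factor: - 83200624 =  - 2^4*13^1 * 269^1*1487^1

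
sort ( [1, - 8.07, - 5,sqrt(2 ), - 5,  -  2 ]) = [ - 8.07 , - 5, - 5,-2,1,sqrt(2 )]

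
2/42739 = 2/42739 = 0.00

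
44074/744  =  22037/372 = 59.24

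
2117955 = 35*60513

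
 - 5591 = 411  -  6002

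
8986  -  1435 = 7551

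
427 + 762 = 1189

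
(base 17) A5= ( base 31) 5K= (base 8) 257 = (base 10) 175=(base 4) 2233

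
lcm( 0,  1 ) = 0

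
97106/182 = 533 + 50/91 = 533.55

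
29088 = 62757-33669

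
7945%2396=757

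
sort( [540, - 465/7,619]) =[ - 465/7,540,619]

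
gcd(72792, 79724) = 4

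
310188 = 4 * 77547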